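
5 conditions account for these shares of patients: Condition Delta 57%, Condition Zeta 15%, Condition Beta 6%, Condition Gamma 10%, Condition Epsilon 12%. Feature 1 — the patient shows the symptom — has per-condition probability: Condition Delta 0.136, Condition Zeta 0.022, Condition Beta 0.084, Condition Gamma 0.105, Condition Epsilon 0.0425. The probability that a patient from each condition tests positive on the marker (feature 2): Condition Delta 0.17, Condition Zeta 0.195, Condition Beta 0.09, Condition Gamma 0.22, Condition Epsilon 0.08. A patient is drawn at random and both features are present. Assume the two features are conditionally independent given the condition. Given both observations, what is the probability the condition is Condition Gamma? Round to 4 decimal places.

Prior × likelihood for each hypothesis:
  Condition Delta: 0.57 × 0.136 × 0.17 = 0.0131784
  Condition Zeta: 0.15 × 0.022 × 0.195 = 0.0006435
  Condition Beta: 0.06 × 0.084 × 0.09 = 0.0004536
  Condition Gamma: 0.1 × 0.105 × 0.22 = 0.00231
  Condition Epsilon: 0.12 × 0.0425 × 0.08 = 0.000408
Sum = 0.0169935.
P(Condition Gamma | evidence) = 0.00231 / 0.0169935 ≈ 0.1359.

0.1359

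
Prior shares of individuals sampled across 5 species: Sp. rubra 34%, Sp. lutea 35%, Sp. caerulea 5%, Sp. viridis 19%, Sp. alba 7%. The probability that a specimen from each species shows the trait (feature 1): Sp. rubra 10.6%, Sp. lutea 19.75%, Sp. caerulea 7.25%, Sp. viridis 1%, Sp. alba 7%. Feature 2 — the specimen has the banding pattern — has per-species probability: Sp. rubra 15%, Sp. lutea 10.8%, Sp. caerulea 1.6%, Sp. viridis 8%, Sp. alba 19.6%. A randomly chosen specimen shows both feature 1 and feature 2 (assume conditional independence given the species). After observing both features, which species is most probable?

Unnormalized posteriors (prior × likelihood):
  Sp. rubra: 0.34 × 0.106 × 0.15 = 0.005406
  Sp. lutea: 0.35 × 0.1975 × 0.108 = 0.0074655
  Sp. caerulea: 0.05 × 0.0725 × 0.016 = 0.000058
  Sp. viridis: 0.19 × 0.01 × 0.08 = 0.000152
  Sp. alba: 0.07 × 0.07 × 0.196 = 0.0009604
Sum = 0.0140419.
Largest term belongs to Sp. lutea, so Sp. lutea is most probable.

Sp. lutea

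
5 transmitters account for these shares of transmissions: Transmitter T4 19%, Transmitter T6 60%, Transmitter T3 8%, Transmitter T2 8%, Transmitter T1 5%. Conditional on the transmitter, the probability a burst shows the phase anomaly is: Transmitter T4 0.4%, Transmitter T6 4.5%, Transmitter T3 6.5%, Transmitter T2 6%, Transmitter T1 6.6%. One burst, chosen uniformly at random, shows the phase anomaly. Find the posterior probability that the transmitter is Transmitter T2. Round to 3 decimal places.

0.117

Compute prior × likelihood for every hypothesis:
  Transmitter T4: 0.19 × 0.004 = 0.00076
  Transmitter T6: 0.6 × 0.045 = 0.027
  Transmitter T3: 0.08 × 0.065 = 0.0052
  Transmitter T2: 0.08 × 0.06 = 0.0048
  Transmitter T1: 0.05 × 0.066 = 0.0033
Normalizing constant = 0.04106.
P(Transmitter T2 | evidence) = 0.0048 / 0.04106 ≈ 0.117.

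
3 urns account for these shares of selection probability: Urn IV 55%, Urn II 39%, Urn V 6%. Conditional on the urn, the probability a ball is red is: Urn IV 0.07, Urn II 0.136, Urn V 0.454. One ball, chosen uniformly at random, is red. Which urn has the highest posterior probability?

Unnormalized posteriors (prior × likelihood):
  Urn IV: 0.55 × 0.07 = 0.0385
  Urn II: 0.39 × 0.136 = 0.05304
  Urn V: 0.06 × 0.454 = 0.02724
Sum = 0.11878.
Largest term belongs to Urn II, so Urn II is most probable.

Urn II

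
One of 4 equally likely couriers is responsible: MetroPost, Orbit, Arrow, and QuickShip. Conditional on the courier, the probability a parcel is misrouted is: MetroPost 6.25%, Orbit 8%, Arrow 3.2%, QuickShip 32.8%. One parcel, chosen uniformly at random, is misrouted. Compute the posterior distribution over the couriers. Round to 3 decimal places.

MetroPost 0.124, Orbit 0.159, Arrow 0.064, QuickShip 0.653

With a uniform prior (1/4 each), posterior ∝ likelihood:
  MetroPost: 0.0625
  Orbit: 0.08
  Arrow: 0.032
  QuickShip: 0.328
Sum = 0.5025.
P(MetroPost | misrouted) = 0.0625/0.5025 ≈ 0.124
P(Orbit | misrouted) = 0.08/0.5025 ≈ 0.159
P(Arrow | misrouted) = 0.032/0.5025 ≈ 0.064
P(QuickShip | misrouted) = 0.328/0.5025 ≈ 0.653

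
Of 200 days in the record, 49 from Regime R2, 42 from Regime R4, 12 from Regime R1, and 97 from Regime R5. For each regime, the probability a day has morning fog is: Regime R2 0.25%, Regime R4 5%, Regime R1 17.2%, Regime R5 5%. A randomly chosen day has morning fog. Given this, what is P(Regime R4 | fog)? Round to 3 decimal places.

Prior × likelihood for each hypothesis:
  Regime R2: 0.245 × 0.0025 = 0.0006125
  Regime R4: 0.21 × 0.05 = 0.0105
  Regime R1: 0.06 × 0.172 = 0.01032
  Regime R5: 0.485 × 0.05 = 0.02425
Normalizing constant = 0.0456825.
P(Regime R4 | evidence) = 0.0105 / 0.0456825 ≈ 0.230.

0.230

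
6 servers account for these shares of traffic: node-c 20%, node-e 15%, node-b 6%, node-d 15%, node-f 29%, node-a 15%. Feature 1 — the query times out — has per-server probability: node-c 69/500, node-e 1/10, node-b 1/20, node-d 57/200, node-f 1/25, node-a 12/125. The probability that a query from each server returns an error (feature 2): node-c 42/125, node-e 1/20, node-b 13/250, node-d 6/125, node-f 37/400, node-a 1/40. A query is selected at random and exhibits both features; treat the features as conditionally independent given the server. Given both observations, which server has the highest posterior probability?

Unnormalized posteriors (prior × likelihood):
  node-c: 0.2 × 0.138 × 0.336 = 0.0092736
  node-e: 0.15 × 0.1 × 0.05 = 0.00075
  node-b: 0.06 × 0.05 × 0.052 = 0.000156
  node-d: 0.15 × 0.285 × 0.048 = 0.002052
  node-f: 0.29 × 0.04 × 0.0925 = 0.001073
  node-a: 0.15 × 0.096 × 0.025 = 0.00036
Normalizing constant = 0.0136646.
Largest term belongs to node-c, so node-c is most probable.

node-c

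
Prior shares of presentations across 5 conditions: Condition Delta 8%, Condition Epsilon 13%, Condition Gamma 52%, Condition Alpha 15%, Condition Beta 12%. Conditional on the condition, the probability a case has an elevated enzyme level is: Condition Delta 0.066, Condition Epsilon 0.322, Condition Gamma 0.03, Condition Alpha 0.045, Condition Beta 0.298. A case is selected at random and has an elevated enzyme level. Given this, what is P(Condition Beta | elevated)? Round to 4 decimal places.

0.3398

By Bayes' rule, posterior ∝ prior × likelihood:
  Condition Delta: 0.08 × 0.066 = 0.00528
  Condition Epsilon: 0.13 × 0.322 = 0.04186
  Condition Gamma: 0.52 × 0.03 = 0.0156
  Condition Alpha: 0.15 × 0.045 = 0.00675
  Condition Beta: 0.12 × 0.298 = 0.03576
Sum = 0.10525.
P(Condition Beta | evidence) = 0.03576 / 0.10525 ≈ 0.3398.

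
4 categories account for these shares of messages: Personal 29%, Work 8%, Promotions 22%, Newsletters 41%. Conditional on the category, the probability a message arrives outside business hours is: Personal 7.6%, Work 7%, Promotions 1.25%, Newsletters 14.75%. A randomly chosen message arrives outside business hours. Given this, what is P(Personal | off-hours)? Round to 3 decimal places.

0.243

Prior × likelihood for each hypothesis:
  Personal: 0.29 × 0.076 = 0.02204
  Work: 0.08 × 0.07 = 0.0056
  Promotions: 0.22 × 0.0125 = 0.00275
  Newsletters: 0.41 × 0.1475 = 0.060475
Total = 0.090865.
P(Personal | evidence) = 0.02204 / 0.090865 ≈ 0.243.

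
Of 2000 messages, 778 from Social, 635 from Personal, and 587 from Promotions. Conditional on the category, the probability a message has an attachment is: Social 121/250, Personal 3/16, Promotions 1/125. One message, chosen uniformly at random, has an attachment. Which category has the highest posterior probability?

Social

Unnormalized posteriors (prior × likelihood):
  Social: 0.389 × 0.484 = 0.188276
  Personal: 0.3175 × 0.1875 = 0.05953125
  Promotions: 0.2935 × 0.008 = 0.002348
Normalizing constant = 0.25015525.
Largest term belongs to Social, so Social is most probable.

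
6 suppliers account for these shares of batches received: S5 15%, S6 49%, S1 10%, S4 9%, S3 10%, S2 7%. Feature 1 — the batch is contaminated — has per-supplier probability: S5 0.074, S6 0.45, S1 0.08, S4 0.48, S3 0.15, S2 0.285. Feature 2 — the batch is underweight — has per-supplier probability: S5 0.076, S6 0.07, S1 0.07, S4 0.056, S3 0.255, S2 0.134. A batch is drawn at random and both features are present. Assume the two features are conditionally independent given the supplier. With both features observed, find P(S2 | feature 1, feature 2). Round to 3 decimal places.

By Bayes' rule, posterior ∝ prior × likelihood:
  S5: 0.15 × 0.074 × 0.076 = 0.0008436
  S6: 0.49 × 0.45 × 0.07 = 0.015435
  S1: 0.1 × 0.08 × 0.07 = 0.00056
  S4: 0.09 × 0.48 × 0.056 = 0.0024192
  S3: 0.1 × 0.15 × 0.255 = 0.003825
  S2: 0.07 × 0.285 × 0.134 = 0.0026733
Normalizing constant = 0.0257561.
P(S2 | evidence) = 0.0026733 / 0.0257561 ≈ 0.104.

0.104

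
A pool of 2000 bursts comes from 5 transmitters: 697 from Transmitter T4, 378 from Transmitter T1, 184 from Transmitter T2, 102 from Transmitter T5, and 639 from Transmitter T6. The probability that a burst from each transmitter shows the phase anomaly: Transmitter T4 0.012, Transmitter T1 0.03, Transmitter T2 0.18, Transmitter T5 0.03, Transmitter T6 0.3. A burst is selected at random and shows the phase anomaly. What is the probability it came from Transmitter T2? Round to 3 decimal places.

0.134

Prior × likelihood for each hypothesis:
  Transmitter T4: 0.3485 × 0.012 = 0.004182
  Transmitter T1: 0.189 × 0.03 = 0.00567
  Transmitter T2: 0.092 × 0.18 = 0.01656
  Transmitter T5: 0.051 × 0.03 = 0.00153
  Transmitter T6: 0.3195 × 0.3 = 0.09585
Normalizing constant = 0.123792.
P(Transmitter T2 | evidence) = 0.01656 / 0.123792 ≈ 0.134.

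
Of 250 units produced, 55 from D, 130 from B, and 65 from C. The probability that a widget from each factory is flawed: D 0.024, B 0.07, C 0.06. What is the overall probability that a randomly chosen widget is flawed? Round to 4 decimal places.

Prior × likelihood for each hypothesis:
  D: 0.22 × 0.024 = 0.00528
  B: 0.52 × 0.07 = 0.0364
  C: 0.26 × 0.06 = 0.0156
P(flawed) = 0.00528 + 0.0364 + 0.0156 = 0.05728 → 0.0573.

0.0573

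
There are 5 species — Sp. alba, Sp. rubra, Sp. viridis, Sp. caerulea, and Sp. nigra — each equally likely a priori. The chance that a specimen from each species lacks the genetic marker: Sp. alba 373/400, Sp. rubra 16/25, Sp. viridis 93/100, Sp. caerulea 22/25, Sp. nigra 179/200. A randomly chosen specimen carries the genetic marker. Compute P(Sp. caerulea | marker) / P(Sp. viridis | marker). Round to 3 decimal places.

Taking complements, P(marker | each) = Sp. alba 0.0675, Sp. rubra 0.36, Sp. viridis 0.07, Sp. caerulea 0.12, Sp. nigra 0.105.
With a uniform prior (1/5 each), posterior ∝ likelihood:
  Sp. alba: 0.0675
  Sp. rubra: 0.36
  Sp. viridis: 0.07
  Sp. caerulea: 0.12
  Sp. nigra: 0.105
Normalizing constant = 0.7225.
The ratio is 0.12 / 0.07 (the normalizer cancels) = 1.714.

1.714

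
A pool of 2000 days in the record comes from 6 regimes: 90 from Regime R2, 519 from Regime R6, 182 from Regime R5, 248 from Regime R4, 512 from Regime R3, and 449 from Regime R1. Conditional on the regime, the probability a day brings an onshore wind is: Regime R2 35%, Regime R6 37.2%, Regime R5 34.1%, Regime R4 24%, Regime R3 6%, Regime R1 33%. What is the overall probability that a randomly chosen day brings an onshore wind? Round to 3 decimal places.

By Bayes' rule, posterior ∝ prior × likelihood:
  Regime R2: 0.045 × 0.35 = 0.01575
  Regime R6: 0.2595 × 0.372 = 0.096534
  Regime R5: 0.091 × 0.341 = 0.031031
  Regime R4: 0.124 × 0.24 = 0.02976
  Regime R3: 0.256 × 0.06 = 0.01536
  Regime R1: 0.2245 × 0.33 = 0.074085
P(onshore) = 0.01575 + 0.096534 + 0.031031 + 0.02976 + 0.01536 + 0.074085 = 0.26252 → 0.263.

0.263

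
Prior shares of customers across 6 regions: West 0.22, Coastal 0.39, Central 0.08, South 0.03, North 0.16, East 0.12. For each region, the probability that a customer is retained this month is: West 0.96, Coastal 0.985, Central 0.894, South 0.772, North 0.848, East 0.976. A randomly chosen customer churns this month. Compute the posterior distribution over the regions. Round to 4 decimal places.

West 0.1539, Coastal 0.1023, Central 0.1483, South 0.1196, North 0.4254, East 0.0504

Taking complements, P(churn | each) = West 0.04, Coastal 0.015, Central 0.106, South 0.228, North 0.152, East 0.024.
Compute prior × likelihood for every hypothesis:
  West: 0.22 × 0.04 = 0.0088
  Coastal: 0.39 × 0.015 = 0.00585
  Central: 0.08 × 0.106 = 0.00848
  South: 0.03 × 0.228 = 0.00684
  North: 0.16 × 0.152 = 0.02432
  East: 0.12 × 0.024 = 0.00288
Sum = 0.05717.
P(West | churn) = 0.0088/0.05717 ≈ 0.1539
P(Coastal | churn) = 0.00585/0.05717 ≈ 0.1023
P(Central | churn) = 0.00848/0.05717 ≈ 0.1483
P(South | churn) = 0.00684/0.05717 ≈ 0.1196
P(North | churn) = 0.02432/0.05717 ≈ 0.4254
P(East | churn) = 0.00288/0.05717 ≈ 0.0504
(Check: 0.1539+0.1023+0.1483+0.1196+0.4254+0.0504 = 0.9999.)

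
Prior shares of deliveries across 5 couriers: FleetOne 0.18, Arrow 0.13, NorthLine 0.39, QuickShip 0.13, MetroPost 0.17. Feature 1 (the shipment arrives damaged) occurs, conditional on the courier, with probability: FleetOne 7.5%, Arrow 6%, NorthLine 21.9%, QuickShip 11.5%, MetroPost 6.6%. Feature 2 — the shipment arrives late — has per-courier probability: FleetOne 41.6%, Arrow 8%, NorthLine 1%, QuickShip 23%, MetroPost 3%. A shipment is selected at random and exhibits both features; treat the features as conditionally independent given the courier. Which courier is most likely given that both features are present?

Unnormalized posteriors (prior × likelihood):
  FleetOne: 0.18 × 0.075 × 0.416 = 0.005616
  Arrow: 0.13 × 0.06 × 0.08 = 0.000624
  NorthLine: 0.39 × 0.219 × 0.01 = 0.0008541
  QuickShip: 0.13 × 0.115 × 0.23 = 0.0034385
  MetroPost: 0.17 × 0.066 × 0.03 = 0.0003366
Sum = 0.0108692.
Largest term belongs to FleetOne, so FleetOne is most probable.

FleetOne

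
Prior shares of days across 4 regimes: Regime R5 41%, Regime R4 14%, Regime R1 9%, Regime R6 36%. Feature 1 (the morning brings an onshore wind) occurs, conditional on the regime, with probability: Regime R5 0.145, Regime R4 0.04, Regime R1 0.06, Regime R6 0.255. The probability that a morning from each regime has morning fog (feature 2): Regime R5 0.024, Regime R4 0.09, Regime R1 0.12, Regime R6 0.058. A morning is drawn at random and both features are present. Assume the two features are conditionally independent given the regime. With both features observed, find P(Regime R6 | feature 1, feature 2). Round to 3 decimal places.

0.674

Compute prior × likelihood for every hypothesis:
  Regime R5: 0.41 × 0.145 × 0.024 = 0.0014268
  Regime R4: 0.14 × 0.04 × 0.09 = 0.000504
  Regime R1: 0.09 × 0.06 × 0.12 = 0.000648
  Regime R6: 0.36 × 0.255 × 0.058 = 0.0053244
Normalizing constant = 0.0079032.
P(Regime R6 | evidence) = 0.0053244 / 0.0079032 ≈ 0.674.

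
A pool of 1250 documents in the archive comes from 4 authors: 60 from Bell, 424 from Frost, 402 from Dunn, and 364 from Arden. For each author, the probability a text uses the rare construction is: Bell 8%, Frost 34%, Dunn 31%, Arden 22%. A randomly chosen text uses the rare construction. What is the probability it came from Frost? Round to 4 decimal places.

Compute prior × likelihood for every hypothesis:
  Bell: 0.048 × 0.08 = 0.00384
  Frost: 0.3392 × 0.34 = 0.115328
  Dunn: 0.3216 × 0.31 = 0.099696
  Arden: 0.2912 × 0.22 = 0.064064
Normalizing constant = 0.282928.
P(Frost | evidence) = 0.115328 / 0.282928 ≈ 0.4076.

0.4076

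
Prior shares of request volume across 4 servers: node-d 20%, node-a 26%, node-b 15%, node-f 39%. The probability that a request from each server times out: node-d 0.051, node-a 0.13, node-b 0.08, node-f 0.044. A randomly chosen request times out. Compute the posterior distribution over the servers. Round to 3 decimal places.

Unnormalized posteriors (prior × likelihood):
  node-d: 0.2 × 0.051 = 0.0102
  node-a: 0.26 × 0.13 = 0.0338
  node-b: 0.15 × 0.08 = 0.012
  node-f: 0.39 × 0.044 = 0.01716
Total = 0.07316.
P(node-d | timeout) = 0.0102/0.07316 ≈ 0.139
P(node-a | timeout) = 0.0338/0.07316 ≈ 0.462
P(node-b | timeout) = 0.012/0.07316 ≈ 0.164
P(node-f | timeout) = 0.01716/0.07316 ≈ 0.235

node-d 0.139, node-a 0.462, node-b 0.164, node-f 0.235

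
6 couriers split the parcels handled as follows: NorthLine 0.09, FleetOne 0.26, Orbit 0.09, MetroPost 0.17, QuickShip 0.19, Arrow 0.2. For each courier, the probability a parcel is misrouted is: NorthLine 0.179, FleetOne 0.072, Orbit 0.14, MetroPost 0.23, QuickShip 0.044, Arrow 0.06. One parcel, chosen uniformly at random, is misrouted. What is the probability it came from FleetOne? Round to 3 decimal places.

0.175

Compute prior × likelihood for every hypothesis:
  NorthLine: 0.09 × 0.179 = 0.01611
  FleetOne: 0.26 × 0.072 = 0.01872
  Orbit: 0.09 × 0.14 = 0.0126
  MetroPost: 0.17 × 0.23 = 0.0391
  QuickShip: 0.19 × 0.044 = 0.00836
  Arrow: 0.2 × 0.06 = 0.012
Total = 0.10689.
P(FleetOne | evidence) = 0.01872 / 0.10689 ≈ 0.175.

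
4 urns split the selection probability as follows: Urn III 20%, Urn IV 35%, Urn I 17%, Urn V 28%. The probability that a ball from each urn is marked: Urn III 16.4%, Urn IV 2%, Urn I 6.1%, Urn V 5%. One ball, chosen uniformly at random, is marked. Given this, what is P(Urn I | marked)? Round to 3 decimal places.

0.162

Compute prior × likelihood for every hypothesis:
  Urn III: 0.2 × 0.164 = 0.0328
  Urn IV: 0.35 × 0.02 = 0.007
  Urn I: 0.17 × 0.061 = 0.01037
  Urn V: 0.28 × 0.05 = 0.014
Total = 0.06417.
P(Urn I | evidence) = 0.01037 / 0.06417 ≈ 0.162.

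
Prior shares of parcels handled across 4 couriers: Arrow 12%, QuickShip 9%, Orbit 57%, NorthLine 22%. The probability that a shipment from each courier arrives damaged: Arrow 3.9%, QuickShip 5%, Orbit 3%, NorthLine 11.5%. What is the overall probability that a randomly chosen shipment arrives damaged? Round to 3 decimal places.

0.052

Compute prior × likelihood for every hypothesis:
  Arrow: 0.12 × 0.039 = 0.00468
  QuickShip: 0.09 × 0.05 = 0.0045
  Orbit: 0.57 × 0.03 = 0.0171
  NorthLine: 0.22 × 0.115 = 0.0253
P(damaged) = 0.00468 + 0.0045 + 0.0171 + 0.0253 = 0.05158 → 0.052.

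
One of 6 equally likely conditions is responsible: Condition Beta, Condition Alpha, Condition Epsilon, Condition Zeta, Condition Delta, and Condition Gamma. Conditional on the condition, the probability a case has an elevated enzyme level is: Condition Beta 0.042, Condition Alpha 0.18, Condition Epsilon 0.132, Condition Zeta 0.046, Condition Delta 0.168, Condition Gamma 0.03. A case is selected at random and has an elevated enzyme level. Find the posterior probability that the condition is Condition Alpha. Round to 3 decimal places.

0.301

With a uniform prior (1/6 each), posterior ∝ likelihood:
  Condition Beta: 0.042
  Condition Alpha: 0.18
  Condition Epsilon: 0.132
  Condition Zeta: 0.046
  Condition Delta: 0.168
  Condition Gamma: 0.03
Normalizing constant = 0.598.
P(Condition Alpha | evidence) = 0.18 / 0.598 ≈ 0.301.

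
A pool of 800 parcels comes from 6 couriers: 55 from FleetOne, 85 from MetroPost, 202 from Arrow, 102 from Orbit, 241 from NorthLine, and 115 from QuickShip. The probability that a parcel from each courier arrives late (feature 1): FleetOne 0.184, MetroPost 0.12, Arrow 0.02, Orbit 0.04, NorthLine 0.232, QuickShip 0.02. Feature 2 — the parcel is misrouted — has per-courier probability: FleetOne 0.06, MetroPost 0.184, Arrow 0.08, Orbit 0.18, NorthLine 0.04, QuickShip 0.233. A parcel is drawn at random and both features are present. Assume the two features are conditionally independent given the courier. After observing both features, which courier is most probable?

NorthLine

Prior × likelihood for each hypothesis:
  FleetOne: 0.06875 × 0.184 × 0.06 = 0.000759
  MetroPost: 0.10625 × 0.12 × 0.184 = 0.002346
  Arrow: 0.2525 × 0.02 × 0.08 = 0.000404
  Orbit: 0.1275 × 0.04 × 0.18 = 0.000918
  NorthLine: 0.30125 × 0.232 × 0.04 = 0.0027956
  QuickShip: 0.14375 × 0.02 × 0.233 = 0.000669875
Normalizing constant = 0.007892475.
Largest term belongs to NorthLine, so NorthLine is most probable.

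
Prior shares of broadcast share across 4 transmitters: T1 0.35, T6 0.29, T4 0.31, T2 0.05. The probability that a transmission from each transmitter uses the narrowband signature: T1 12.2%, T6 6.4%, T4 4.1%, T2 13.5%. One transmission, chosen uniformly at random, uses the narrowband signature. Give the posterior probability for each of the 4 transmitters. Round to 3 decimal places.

Compute prior × likelihood for every hypothesis:
  T1: 0.35 × 0.122 = 0.0427
  T6: 0.29 × 0.064 = 0.01856
  T4: 0.31 × 0.041 = 0.01271
  T2: 0.05 × 0.135 = 0.00675
Total = 0.08072.
P(T1 | narrowband) = 0.0427/0.08072 ≈ 0.529
P(T6 | narrowband) = 0.01856/0.08072 ≈ 0.230
P(T4 | narrowband) = 0.01271/0.08072 ≈ 0.157
P(T2 | narrowband) = 0.00675/0.08072 ≈ 0.084
(Check: 0.529+0.230+0.157+0.084 = 1.000.)

T1 0.529, T6 0.230, T4 0.157, T2 0.084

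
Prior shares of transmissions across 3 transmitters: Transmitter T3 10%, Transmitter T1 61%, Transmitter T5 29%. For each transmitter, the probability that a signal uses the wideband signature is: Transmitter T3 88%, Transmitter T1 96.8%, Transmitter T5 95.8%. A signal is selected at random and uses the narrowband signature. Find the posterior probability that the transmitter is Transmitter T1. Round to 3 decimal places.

Taking complements, P(narrowband | each) = Transmitter T3 0.12, Transmitter T1 0.032, Transmitter T5 0.042.
Prior × likelihood for each hypothesis:
  Transmitter T3: 0.1 × 0.12 = 0.012
  Transmitter T1: 0.61 × 0.032 = 0.01952
  Transmitter T5: 0.29 × 0.042 = 0.01218
Normalizing constant = 0.0437.
P(Transmitter T1 | evidence) = 0.01952 / 0.0437 ≈ 0.447.

0.447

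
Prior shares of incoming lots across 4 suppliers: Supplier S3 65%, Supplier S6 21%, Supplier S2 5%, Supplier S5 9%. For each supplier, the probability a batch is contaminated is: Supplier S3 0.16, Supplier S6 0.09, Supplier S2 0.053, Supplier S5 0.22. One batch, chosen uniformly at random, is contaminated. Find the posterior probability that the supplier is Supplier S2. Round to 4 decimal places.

0.0182

By Bayes' rule, posterior ∝ prior × likelihood:
  Supplier S3: 0.65 × 0.16 = 0.104
  Supplier S6: 0.21 × 0.09 = 0.0189
  Supplier S2: 0.05 × 0.053 = 0.00265
  Supplier S5: 0.09 × 0.22 = 0.0198
Total = 0.14535.
P(Supplier S2 | evidence) = 0.00265 / 0.14535 ≈ 0.0182.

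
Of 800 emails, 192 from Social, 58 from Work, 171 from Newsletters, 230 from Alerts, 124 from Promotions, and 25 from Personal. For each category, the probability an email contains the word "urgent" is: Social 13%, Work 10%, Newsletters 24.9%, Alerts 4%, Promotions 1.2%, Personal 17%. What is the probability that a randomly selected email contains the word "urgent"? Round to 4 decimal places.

0.1103

Unnormalized posteriors (prior × likelihood):
  Social: 0.24 × 0.13 = 0.0312
  Work: 0.0725 × 0.1 = 0.00725
  Newsletters: 0.21375 × 0.249 = 0.05322375
  Alerts: 0.2875 × 0.04 = 0.0115
  Promotions: 0.155 × 0.012 = 0.00186
  Personal: 0.03125 × 0.17 = 0.0053125
P(urgent-flag) = 0.0312 + 0.00725 + 0.05322375 + 0.0115 + 0.00186 + 0.0053125 = 0.11034625 → 0.1103.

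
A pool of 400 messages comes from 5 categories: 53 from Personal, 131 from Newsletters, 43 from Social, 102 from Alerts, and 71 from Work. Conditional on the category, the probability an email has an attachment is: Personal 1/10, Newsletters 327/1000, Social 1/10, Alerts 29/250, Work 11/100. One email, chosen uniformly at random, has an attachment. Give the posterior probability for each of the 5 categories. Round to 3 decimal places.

By Bayes' rule, posterior ∝ prior × likelihood:
  Personal: 0.1325 × 0.1 = 0.01325
  Newsletters: 0.3275 × 0.327 = 0.1070925
  Social: 0.1075 × 0.1 = 0.01075
  Alerts: 0.255 × 0.116 = 0.02958
  Work: 0.1775 × 0.11 = 0.019525
Total = 0.1801975.
P(Personal | attachment) = 0.01325/0.1801975 ≈ 0.074
P(Newsletters | attachment) = 0.1070925/0.1801975 ≈ 0.594
P(Social | attachment) = 0.01075/0.1801975 ≈ 0.060
P(Alerts | attachment) = 0.02958/0.1801975 ≈ 0.164
P(Work | attachment) = 0.019525/0.1801975 ≈ 0.108

Personal 0.074, Newsletters 0.594, Social 0.060, Alerts 0.164, Work 0.108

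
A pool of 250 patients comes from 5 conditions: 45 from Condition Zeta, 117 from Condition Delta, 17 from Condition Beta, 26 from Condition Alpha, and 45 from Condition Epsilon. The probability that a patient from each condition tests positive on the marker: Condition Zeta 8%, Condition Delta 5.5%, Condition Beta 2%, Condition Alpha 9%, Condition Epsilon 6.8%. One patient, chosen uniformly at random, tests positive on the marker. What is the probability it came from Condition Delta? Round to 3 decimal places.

By Bayes' rule, posterior ∝ prior × likelihood:
  Condition Zeta: 0.18 × 0.08 = 0.0144
  Condition Delta: 0.468 × 0.055 = 0.02574
  Condition Beta: 0.068 × 0.02 = 0.00136
  Condition Alpha: 0.104 × 0.09 = 0.00936
  Condition Epsilon: 0.18 × 0.068 = 0.01224
Sum = 0.0631.
P(Condition Delta | evidence) = 0.02574 / 0.0631 ≈ 0.408.

0.408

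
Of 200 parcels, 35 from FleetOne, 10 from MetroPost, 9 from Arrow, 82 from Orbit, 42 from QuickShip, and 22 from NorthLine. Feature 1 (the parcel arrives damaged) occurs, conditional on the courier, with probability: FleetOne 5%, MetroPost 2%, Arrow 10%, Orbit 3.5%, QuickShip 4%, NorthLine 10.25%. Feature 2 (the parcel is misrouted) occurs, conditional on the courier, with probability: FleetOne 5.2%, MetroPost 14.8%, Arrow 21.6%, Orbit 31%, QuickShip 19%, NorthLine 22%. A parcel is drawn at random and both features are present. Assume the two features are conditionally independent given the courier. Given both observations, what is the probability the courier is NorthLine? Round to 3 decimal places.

0.246

Unnormalized posteriors (prior × likelihood):
  FleetOne: 0.175 × 0.05 × 0.052 = 0.000455
  MetroPost: 0.05 × 0.02 × 0.148 = 0.000148
  Arrow: 0.045 × 0.1 × 0.216 = 0.000972
  Orbit: 0.41 × 0.035 × 0.31 = 0.0044485
  QuickShip: 0.21 × 0.04 × 0.19 = 0.001596
  NorthLine: 0.11 × 0.1025 × 0.22 = 0.0024805
Sum = 0.0101.
P(NorthLine | evidence) = 0.0024805 / 0.0101 ≈ 0.246.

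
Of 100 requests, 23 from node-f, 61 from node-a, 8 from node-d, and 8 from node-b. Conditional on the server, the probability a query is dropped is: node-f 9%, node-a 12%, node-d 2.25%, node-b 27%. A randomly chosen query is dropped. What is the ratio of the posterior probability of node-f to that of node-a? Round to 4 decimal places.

0.2828

By Bayes' rule, posterior ∝ prior × likelihood:
  node-f: 0.23 × 0.09 = 0.0207
  node-a: 0.61 × 0.12 = 0.0732
  node-d: 0.08 × 0.0225 = 0.0018
  node-b: 0.08 × 0.27 = 0.0216
Sum = 0.1173.
The ratio is 0.0207 / 0.0732 (the normalizer cancels) = 0.2828.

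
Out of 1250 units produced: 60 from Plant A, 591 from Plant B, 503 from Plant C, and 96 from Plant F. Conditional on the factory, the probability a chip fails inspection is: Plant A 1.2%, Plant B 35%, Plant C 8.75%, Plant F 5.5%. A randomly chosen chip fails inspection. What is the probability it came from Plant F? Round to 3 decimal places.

Unnormalized posteriors (prior × likelihood):
  Plant A: 0.048 × 0.012 = 0.000576
  Plant B: 0.4728 × 0.35 = 0.16548
  Plant C: 0.4024 × 0.0875 = 0.03521
  Plant F: 0.0768 × 0.055 = 0.004224
Total = 0.20549.
P(Plant F | evidence) = 0.004224 / 0.20549 ≈ 0.021.

0.021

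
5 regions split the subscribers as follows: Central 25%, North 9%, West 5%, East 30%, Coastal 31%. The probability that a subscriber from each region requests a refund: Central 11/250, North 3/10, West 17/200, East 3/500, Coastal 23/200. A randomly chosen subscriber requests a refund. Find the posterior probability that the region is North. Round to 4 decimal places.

0.3388

By Bayes' rule, posterior ∝ prior × likelihood:
  Central: 0.25 × 0.044 = 0.011
  North: 0.09 × 0.3 = 0.027
  West: 0.05 × 0.085 = 0.00425
  East: 0.3 × 0.006 = 0.0018
  Coastal: 0.31 × 0.115 = 0.03565
Sum = 0.0797.
P(North | evidence) = 0.027 / 0.0797 ≈ 0.3388.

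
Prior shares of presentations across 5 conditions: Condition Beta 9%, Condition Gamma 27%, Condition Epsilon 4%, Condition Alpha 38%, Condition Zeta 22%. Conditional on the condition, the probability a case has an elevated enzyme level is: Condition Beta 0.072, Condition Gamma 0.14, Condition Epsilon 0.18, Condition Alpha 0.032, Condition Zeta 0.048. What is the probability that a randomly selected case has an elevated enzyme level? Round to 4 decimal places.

0.0742

Prior × likelihood for each hypothesis:
  Condition Beta: 0.09 × 0.072 = 0.00648
  Condition Gamma: 0.27 × 0.14 = 0.0378
  Condition Epsilon: 0.04 × 0.18 = 0.0072
  Condition Alpha: 0.38 × 0.032 = 0.01216
  Condition Zeta: 0.22 × 0.048 = 0.01056
P(elevated) = 0.00648 + 0.0378 + 0.0072 + 0.01216 + 0.01056 = 0.0742 → 0.0742.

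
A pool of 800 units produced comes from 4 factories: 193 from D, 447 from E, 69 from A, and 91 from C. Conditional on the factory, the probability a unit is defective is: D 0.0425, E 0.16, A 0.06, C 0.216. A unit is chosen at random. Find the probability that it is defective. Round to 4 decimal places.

0.1294

Compute prior × likelihood for every hypothesis:
  D: 0.24125 × 0.0425 = 0.010253125
  E: 0.55875 × 0.16 = 0.0894
  A: 0.08625 × 0.06 = 0.005175
  C: 0.11375 × 0.216 = 0.02457
P(defective) = 0.010253125 + 0.0894 + 0.005175 + 0.02457 = 0.129398125 → 0.1294.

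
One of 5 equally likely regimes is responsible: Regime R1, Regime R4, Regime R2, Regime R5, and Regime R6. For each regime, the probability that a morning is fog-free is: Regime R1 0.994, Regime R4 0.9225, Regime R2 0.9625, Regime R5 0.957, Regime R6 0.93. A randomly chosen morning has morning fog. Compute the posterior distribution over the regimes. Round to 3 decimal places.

Taking complements, P(fog | each) = Regime R1 0.006, Regime R4 0.0775, Regime R2 0.0375, Regime R5 0.043, Regime R6 0.07.
Since the prior is uniform, the posterior is proportional to the likelihood:
  Regime R1: 0.006
  Regime R4: 0.0775
  Regime R2: 0.0375
  Regime R5: 0.043
  Regime R6: 0.07
Sum = 0.234.
P(Regime R1 | fog) = 0.006/0.234 ≈ 0.026
P(Regime R4 | fog) = 0.0775/0.234 ≈ 0.331
P(Regime R2 | fog) = 0.0375/0.234 ≈ 0.160
P(Regime R5 | fog) = 0.043/0.234 ≈ 0.184
P(Regime R6 | fog) = 0.07/0.234 ≈ 0.299
(Check: 0.026+0.331+0.160+0.184+0.299 = 1.000.)

Regime R1 0.026, Regime R4 0.331, Regime R2 0.160, Regime R5 0.184, Regime R6 0.299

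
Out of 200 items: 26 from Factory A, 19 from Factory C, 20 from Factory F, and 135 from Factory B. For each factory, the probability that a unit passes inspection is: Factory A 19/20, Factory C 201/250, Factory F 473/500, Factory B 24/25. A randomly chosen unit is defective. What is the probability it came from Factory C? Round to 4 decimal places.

0.3237

Taking complements, P(defective | each) = Factory A 0.05, Factory C 0.196, Factory F 0.054, Factory B 0.04.
Prior × likelihood for each hypothesis:
  Factory A: 0.13 × 0.05 = 0.0065
  Factory C: 0.095 × 0.196 = 0.01862
  Factory F: 0.1 × 0.054 = 0.0054
  Factory B: 0.675 × 0.04 = 0.027
Sum = 0.05752.
P(Factory C | evidence) = 0.01862 / 0.05752 ≈ 0.3237.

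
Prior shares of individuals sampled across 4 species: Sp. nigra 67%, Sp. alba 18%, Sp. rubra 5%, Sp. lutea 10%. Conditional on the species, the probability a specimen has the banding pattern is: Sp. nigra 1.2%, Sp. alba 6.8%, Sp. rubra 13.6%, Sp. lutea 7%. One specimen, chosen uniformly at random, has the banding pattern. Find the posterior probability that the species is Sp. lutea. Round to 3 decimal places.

By Bayes' rule, posterior ∝ prior × likelihood:
  Sp. nigra: 0.67 × 0.012 = 0.00804
  Sp. alba: 0.18 × 0.068 = 0.01224
  Sp. rubra: 0.05 × 0.136 = 0.0068
  Sp. lutea: 0.1 × 0.07 = 0.007
Sum = 0.03408.
P(Sp. lutea | evidence) = 0.007 / 0.03408 ≈ 0.205.

0.205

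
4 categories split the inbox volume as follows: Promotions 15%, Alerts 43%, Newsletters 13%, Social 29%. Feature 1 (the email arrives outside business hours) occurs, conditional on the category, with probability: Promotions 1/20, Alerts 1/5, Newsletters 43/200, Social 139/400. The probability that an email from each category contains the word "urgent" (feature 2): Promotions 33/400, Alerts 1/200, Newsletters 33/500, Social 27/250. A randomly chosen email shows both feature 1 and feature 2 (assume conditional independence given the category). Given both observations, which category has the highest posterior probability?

Social

Prior × likelihood for each hypothesis:
  Promotions: 0.15 × 0.05 × 0.0825 = 0.00061875
  Alerts: 0.43 × 0.2 × 0.005 = 0.00043
  Newsletters: 0.13 × 0.215 × 0.066 = 0.0018447
  Social: 0.29 × 0.3475 × 0.108 = 0.0108837
Sum = 0.01377715.
Largest term belongs to Social, so Social is most probable.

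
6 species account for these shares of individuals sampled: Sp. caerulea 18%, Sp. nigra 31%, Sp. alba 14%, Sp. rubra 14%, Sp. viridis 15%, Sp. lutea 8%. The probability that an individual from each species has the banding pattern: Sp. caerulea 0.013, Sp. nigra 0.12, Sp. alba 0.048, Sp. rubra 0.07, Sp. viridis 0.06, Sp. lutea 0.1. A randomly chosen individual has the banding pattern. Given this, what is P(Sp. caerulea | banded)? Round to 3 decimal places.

0.032

By Bayes' rule, posterior ∝ prior × likelihood:
  Sp. caerulea: 0.18 × 0.013 = 0.00234
  Sp. nigra: 0.31 × 0.12 = 0.0372
  Sp. alba: 0.14 × 0.048 = 0.00672
  Sp. rubra: 0.14 × 0.07 = 0.0098
  Sp. viridis: 0.15 × 0.06 = 0.009
  Sp. lutea: 0.08 × 0.1 = 0.008
Total = 0.07306.
P(Sp. caerulea | evidence) = 0.00234 / 0.07306 ≈ 0.032.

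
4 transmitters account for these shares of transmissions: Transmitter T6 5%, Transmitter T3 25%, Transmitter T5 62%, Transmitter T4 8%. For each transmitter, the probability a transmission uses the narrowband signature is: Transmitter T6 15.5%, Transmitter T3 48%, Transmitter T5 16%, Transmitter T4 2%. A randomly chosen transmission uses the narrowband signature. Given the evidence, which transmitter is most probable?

Transmitter T3

Prior × likelihood for each hypothesis:
  Transmitter T6: 0.05 × 0.155 = 0.00775
  Transmitter T3: 0.25 × 0.48 = 0.12
  Transmitter T5: 0.62 × 0.16 = 0.0992
  Transmitter T4: 0.08 × 0.02 = 0.0016
Sum = 0.22855.
Largest term belongs to Transmitter T3, so Transmitter T3 is most probable.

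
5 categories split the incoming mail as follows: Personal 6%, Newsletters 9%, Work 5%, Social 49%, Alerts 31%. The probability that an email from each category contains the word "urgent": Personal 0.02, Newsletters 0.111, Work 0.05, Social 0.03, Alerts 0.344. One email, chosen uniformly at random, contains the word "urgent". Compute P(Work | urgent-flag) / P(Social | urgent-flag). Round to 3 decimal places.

0.170

Prior × likelihood for each hypothesis:
  Personal: 0.06 × 0.02 = 0.0012
  Newsletters: 0.09 × 0.111 = 0.00999
  Work: 0.05 × 0.05 = 0.0025
  Social: 0.49 × 0.03 = 0.0147
  Alerts: 0.31 × 0.344 = 0.10664
Total = 0.13503.
The ratio is 0.0025 / 0.0147 (the normalizer cancels) = 0.170.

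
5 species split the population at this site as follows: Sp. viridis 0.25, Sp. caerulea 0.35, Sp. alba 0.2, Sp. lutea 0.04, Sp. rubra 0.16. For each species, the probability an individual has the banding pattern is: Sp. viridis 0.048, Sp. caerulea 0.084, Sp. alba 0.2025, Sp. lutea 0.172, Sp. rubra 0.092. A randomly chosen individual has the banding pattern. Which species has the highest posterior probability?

Sp. alba

Compute prior × likelihood for every hypothesis:
  Sp. viridis: 0.25 × 0.048 = 0.012
  Sp. caerulea: 0.35 × 0.084 = 0.0294
  Sp. alba: 0.2 × 0.2025 = 0.0405
  Sp. lutea: 0.04 × 0.172 = 0.00688
  Sp. rubra: 0.16 × 0.092 = 0.01472
Normalizing constant = 0.1035.
Largest term belongs to Sp. alba, so Sp. alba is most probable.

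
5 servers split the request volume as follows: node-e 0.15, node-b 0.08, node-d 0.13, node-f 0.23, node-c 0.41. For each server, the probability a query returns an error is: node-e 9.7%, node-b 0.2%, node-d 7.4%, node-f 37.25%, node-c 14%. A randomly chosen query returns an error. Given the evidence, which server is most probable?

By Bayes' rule, posterior ∝ prior × likelihood:
  node-e: 0.15 × 0.097 = 0.01455
  node-b: 0.08 × 0.002 = 0.00016
  node-d: 0.13 × 0.074 = 0.00962
  node-f: 0.23 × 0.3725 = 0.085675
  node-c: 0.41 × 0.14 = 0.0574
Normalizing constant = 0.167405.
Largest term belongs to node-f, so node-f is most probable.

node-f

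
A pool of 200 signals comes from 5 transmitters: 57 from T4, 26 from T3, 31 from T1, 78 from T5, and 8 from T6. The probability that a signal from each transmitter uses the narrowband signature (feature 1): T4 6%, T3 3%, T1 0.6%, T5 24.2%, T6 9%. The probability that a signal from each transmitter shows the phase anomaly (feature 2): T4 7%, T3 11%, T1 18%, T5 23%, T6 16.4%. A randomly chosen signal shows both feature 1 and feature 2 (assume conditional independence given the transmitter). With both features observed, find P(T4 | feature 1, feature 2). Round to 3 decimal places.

0.050

Prior × likelihood for each hypothesis:
  T4: 0.285 × 0.06 × 0.07 = 0.001197
  T3: 0.13 × 0.03 × 0.11 = 0.000429
  T1: 0.155 × 0.006 × 0.18 = 0.0001674
  T5: 0.39 × 0.242 × 0.23 = 0.0217074
  T6: 0.04 × 0.09 × 0.164 = 0.0005904
Sum = 0.0240912.
P(T4 | evidence) = 0.001197 / 0.0240912 ≈ 0.050.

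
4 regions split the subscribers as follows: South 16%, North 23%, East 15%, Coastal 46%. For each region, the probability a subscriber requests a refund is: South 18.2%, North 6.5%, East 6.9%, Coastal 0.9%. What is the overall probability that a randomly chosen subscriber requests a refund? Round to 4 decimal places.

Unnormalized posteriors (prior × likelihood):
  South: 0.16 × 0.182 = 0.02912
  North: 0.23 × 0.065 = 0.01495
  East: 0.15 × 0.069 = 0.01035
  Coastal: 0.46 × 0.009 = 0.00414
P(refund) = 0.02912 + 0.01495 + 0.01035 + 0.00414 = 0.05856 → 0.0586.

0.0586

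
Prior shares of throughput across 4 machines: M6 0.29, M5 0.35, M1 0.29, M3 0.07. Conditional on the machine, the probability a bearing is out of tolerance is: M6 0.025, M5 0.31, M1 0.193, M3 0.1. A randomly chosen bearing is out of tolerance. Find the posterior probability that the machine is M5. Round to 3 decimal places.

By Bayes' rule, posterior ∝ prior × likelihood:
  M6: 0.29 × 0.025 = 0.00725
  M5: 0.35 × 0.31 = 0.1085
  M1: 0.29 × 0.193 = 0.05597
  M3: 0.07 × 0.1 = 0.007
Normalizing constant = 0.17872.
P(M5 | evidence) = 0.1085 / 0.17872 ≈ 0.607.

0.607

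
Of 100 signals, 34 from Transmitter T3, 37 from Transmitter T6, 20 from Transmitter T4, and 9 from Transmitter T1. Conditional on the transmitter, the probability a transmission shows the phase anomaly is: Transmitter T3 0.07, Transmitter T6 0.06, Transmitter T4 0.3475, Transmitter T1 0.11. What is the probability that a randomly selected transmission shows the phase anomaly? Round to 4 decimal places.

0.1254

Prior × likelihood for each hypothesis:
  Transmitter T3: 0.34 × 0.07 = 0.0238
  Transmitter T6: 0.37 × 0.06 = 0.0222
  Transmitter T4: 0.2 × 0.3475 = 0.0695
  Transmitter T1: 0.09 × 0.11 = 0.0099
P(anomaly) = 0.0238 + 0.0222 + 0.0695 + 0.0099 = 0.1254 → 0.1254.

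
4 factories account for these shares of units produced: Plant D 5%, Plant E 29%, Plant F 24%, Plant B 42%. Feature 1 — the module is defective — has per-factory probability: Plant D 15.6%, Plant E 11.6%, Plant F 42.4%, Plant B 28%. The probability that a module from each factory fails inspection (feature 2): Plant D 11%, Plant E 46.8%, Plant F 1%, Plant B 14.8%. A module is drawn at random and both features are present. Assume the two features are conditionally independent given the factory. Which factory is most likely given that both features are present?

Plant B

By Bayes' rule, posterior ∝ prior × likelihood:
  Plant D: 0.05 × 0.156 × 0.11 = 0.000858
  Plant E: 0.29 × 0.116 × 0.468 = 0.01574352
  Plant F: 0.24 × 0.424 × 0.01 = 0.0010176
  Plant B: 0.42 × 0.28 × 0.148 = 0.0174048
Normalizing constant = 0.03502392.
Largest term belongs to Plant B, so Plant B is most probable.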